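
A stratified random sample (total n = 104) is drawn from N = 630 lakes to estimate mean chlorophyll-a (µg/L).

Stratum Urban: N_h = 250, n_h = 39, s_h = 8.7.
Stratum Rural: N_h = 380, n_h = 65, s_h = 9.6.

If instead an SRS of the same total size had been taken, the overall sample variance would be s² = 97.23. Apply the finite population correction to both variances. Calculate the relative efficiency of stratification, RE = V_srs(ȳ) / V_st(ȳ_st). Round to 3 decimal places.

RE ≈ 1.139

V̂(ȳ_st) = Σ W_h² (1 − n_h/N_h) s_h²/n_h, with W_h = N_h/N and N = 630:
  stratum Urban: (250/630)²·(1 − 39/250)·8.7²/39 = 0.257938
  stratum Rural: (380/630)²·(1 − 65/380)·9.6²/65 = 0.427604
V_st = 0.685542
V_srs = (1 − 104/630)·97.23/104 = 0.780571
Relative efficiency = V_srs / V_st = 0.780571/0.685542 = 1.1386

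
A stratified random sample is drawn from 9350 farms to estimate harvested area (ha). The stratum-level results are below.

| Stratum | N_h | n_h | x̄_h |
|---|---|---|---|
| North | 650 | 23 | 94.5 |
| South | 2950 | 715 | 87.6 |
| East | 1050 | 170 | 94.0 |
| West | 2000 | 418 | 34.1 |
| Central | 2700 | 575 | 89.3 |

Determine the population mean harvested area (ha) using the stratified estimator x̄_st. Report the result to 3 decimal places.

x̄_st ≈ 77.845

N = Σ N_h = 9350. Stratum weights W_h = N_h/N.
x̄_st = (650·94.5 + 2950·87.6 + 1050·94.0 + 2000·34.1 + 2700·89.3) / 9350 = 77.84545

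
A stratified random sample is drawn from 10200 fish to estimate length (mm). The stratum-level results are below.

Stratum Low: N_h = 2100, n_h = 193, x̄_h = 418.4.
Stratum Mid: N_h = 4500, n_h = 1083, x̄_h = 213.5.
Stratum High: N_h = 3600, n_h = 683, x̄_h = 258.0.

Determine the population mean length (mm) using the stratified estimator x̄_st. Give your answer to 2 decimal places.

x̄_st ≈ 271.39

N = Σ N_h = 10200. Stratum weights W_h = N_h/N.
x̄_st = (2100·418.4 + 4500·213.5 + 3600·258.0) / 10200 = 271.3912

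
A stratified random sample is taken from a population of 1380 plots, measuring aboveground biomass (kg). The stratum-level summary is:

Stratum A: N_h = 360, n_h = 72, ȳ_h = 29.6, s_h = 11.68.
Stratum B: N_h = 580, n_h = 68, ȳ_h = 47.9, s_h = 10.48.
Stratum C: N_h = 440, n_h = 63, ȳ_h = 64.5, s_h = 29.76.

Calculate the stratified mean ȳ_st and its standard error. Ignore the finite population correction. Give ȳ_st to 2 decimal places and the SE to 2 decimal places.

ȳ_st ≈ 48.42, SE ≈ 1.36

ȳ_st = Σ W_h ȳ_h = (360·29.6 + 580·47.9 + 440·64.5)/1380 = 48.41884
V̂(ȳ_st) = Σ W_h² s_h²/n_h, with W_h = N_h/N and N = 1380:
  stratum A: (360/1380)²·11.68²/72 = 0.128944
  stratum B: (580/1380)²·10.48²/68 = 0.285306
  stratum C: (440/1380)²·29.76²/63 = 1.42913
V̂(ȳ_st) = 1.84338
SE(ȳ_st) = √1.84338 = 1.35771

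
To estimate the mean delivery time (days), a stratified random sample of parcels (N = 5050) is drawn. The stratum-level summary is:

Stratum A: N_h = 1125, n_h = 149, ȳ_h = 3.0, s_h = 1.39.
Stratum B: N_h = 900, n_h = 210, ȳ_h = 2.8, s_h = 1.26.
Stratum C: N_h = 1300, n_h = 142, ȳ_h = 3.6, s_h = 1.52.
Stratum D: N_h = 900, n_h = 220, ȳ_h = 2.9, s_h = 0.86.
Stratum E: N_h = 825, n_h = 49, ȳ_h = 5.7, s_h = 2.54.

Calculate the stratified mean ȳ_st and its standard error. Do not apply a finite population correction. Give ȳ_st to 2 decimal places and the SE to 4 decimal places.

ȳ_st ≈ 3.54, SE ≈ 0.0747

ȳ_st = Σ W_h ȳ_h = (1125·3.0 + 900·2.8 + 1300·3.6 + 900·2.9 + 825·5.7)/5050 = 3.54208
V̂(ȳ_st) = Σ W_h² s_h²/n_h, with W_h = N_h/N and N = 5050:
  stratum A: (1125/5050)²·1.39²/149 = 0.000643525
  stratum B: (900/5050)²·1.26²/210 = 0.000240118
  stratum C: (1300/5050)²·1.52²/142 = 0.00107821
  stratum D: (900/5050)²·0.86²/220 = 0.000106777
  stratum E: (825/5050)²·2.54²/49 = 0.00351396
V̂(ȳ_st) = 0.00558259
SE(ȳ_st) = √0.00558259 = 0.0747167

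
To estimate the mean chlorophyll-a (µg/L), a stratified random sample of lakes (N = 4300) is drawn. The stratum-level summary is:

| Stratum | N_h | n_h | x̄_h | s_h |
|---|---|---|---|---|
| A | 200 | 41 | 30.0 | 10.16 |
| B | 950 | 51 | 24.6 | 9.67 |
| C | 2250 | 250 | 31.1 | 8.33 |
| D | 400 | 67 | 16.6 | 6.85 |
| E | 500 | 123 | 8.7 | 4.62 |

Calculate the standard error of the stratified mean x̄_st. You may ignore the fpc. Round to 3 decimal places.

SE(x̄_st) ≈ 0.423

V̂(x̄_st) = Σ W_h² s_h²/n_h, with W_h = N_h/N and N = 4300:
  stratum A: (200/4300)²·10.16²/41 = 0.00544661
  stratum B: (950/4300)²·9.67²/51 = 0.0894938
  stratum C: (2250/4300)²·8.33²/250 = 0.0759938
  stratum D: (400/4300)²·6.85²/67 = 0.00606023
  stratum E: (500/4300)²·4.62²/123 = 0.00234629
V̂(x̄_st) = 0.179341
SE(x̄_st) = √0.179341 = 0.423486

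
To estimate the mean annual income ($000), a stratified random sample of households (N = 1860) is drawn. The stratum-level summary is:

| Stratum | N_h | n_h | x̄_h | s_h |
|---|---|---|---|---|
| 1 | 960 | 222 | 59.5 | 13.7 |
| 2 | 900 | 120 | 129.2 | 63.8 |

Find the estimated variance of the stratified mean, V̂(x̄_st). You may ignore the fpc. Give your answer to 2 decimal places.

V̂(x̄_st) ≈ 8.17

V̂(x̄_st) = Σ W_h² s_h²/n_h, with W_h = N_h/N and N = 1860:
  stratum 1: (960/1860)²·13.7²/222 = 0.225219
  stratum 2: (900/1860)²·63.8²/120 = 7.94181
V̂(x̄_st) = 8.16702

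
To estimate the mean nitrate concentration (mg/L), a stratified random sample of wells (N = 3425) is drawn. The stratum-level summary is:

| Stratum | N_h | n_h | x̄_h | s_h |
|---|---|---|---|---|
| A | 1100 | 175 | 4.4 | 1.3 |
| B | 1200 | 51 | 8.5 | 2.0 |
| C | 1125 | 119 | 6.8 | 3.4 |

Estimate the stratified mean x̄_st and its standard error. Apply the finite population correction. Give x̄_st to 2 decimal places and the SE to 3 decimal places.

x̄_st = Σ W_h x̄_h = (1100·4.4 + 1200·8.5 + 1125·6.8)/3425 = 6.62482
V̂(x̄_st) = Σ W_h² (1 − n_h/N_h) s_h²/n_h, with W_h = N_h/N and N = 3425:
  stratum A: (1100/3425)²·(1 − 175/1100)·1.3²/175 = 0.000837649
  stratum B: (1200/3425)²·(1 − 51/1200)·2.0²/51 = 0.00921871
  stratum C: (1125/3425)²·(1 − 119/1125)·3.4²/119 = 0.00937217
V̂(x̄_st) = 0.0194285
SE(x̄_st) = √0.0194285 = 0.139386

x̄_st ≈ 6.62, SE ≈ 0.139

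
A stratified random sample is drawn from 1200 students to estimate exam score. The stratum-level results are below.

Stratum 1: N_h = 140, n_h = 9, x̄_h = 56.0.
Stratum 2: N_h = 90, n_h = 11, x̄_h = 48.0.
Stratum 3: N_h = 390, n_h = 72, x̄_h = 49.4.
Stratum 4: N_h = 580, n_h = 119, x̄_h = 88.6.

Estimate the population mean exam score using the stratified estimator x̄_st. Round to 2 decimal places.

x̄_st ≈ 69.01

N = Σ N_h = 1200. Stratum weights W_h = N_h/N.
x̄_st = (140·56.0 + 90·48.0 + 390·49.4 + 580·88.6) / 1200 = 69.0117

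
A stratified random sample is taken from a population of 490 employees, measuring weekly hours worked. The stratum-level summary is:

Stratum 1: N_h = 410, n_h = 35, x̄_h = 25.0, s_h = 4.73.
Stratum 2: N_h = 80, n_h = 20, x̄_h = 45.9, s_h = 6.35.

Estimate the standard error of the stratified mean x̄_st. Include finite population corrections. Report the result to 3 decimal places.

SE(x̄_st) ≈ 0.671

V̂(x̄_st) = Σ W_h² (1 − n_h/N_h) s_h²/n_h, with W_h = N_h/N and N = 490:
  stratum 1: (410/490)²·(1 − 35/410)·4.73²/35 = 0.409333
  stratum 2: (80/490)²·(1 − 20/80)·6.35²/20 = 0.0403057
V̂(x̄_st) = 0.449639
SE(x̄_st) = √0.449639 = 0.670551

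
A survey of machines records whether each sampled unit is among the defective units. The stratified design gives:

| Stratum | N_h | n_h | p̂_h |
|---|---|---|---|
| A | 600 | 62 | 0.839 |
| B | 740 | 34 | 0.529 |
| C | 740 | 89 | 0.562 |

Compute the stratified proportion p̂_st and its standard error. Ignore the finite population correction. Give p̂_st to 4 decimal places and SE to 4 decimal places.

p̂_st ≈ 0.6302, SE ≈ 0.0387

N = 2080; stratum weights W_h = N_h/N.
p̂_st = Σ W_h p̂_h = (600·0.839 + 740·0.529 + 740·0.562)/2080 = 0.63016
V̂(p̂_st) = Σ W_h² p̂_h(1−p̂_h)/(n_h−1):
  stratum A: (600/2080)²·0.839·0.161/61 = 0.000184261
  stratum B: (740/2080)²·0.529·0.471/33 = 0.000955651
  stratum C: (740/2080)²·0.562·0.438/88 = 0.00035405
V̂(p̂_st) = 0.00149396; SE = √V̂ = 0.0386518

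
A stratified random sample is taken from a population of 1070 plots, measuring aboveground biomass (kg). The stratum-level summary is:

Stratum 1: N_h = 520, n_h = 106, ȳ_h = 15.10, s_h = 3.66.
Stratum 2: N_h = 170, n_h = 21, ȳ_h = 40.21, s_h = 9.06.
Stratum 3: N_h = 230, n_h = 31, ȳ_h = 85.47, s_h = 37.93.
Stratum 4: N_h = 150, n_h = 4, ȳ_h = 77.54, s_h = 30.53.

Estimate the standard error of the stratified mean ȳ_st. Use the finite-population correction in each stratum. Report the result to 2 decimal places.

V̂(ȳ_st) = Σ W_h² (1 − n_h/N_h) s_h²/n_h, with W_h = N_h/N and N = 1070:
  stratum 1: (520/1070)²·(1 − 106/520)·3.66²/106 = 0.0237625
  stratum 2: (170/1070)²·(1 − 21/170)·9.06²/21 = 0.0864778
  stratum 3: (230/1070)²·(1 − 31/230)·37.93²/31 = 1.85531
  stratum 4: (150/1070)²·(1 − 4/150)·30.53²/4 = 4.45728
V̂(ȳ_st) = 6.42284
SE(ȳ_st) = √6.42284 = 2.53433

SE(ȳ_st) ≈ 2.53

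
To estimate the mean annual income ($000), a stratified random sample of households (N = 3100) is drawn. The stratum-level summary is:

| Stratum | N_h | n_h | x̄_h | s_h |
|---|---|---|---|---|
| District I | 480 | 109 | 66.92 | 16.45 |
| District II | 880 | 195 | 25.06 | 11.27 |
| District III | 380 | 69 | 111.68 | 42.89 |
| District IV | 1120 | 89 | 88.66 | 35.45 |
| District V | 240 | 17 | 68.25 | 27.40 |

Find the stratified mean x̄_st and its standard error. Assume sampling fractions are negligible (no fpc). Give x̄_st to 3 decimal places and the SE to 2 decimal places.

x̄_st ≈ 68.481, SE ≈ 1.62

x̄_st = Σ W_h x̄_h = (480·66.92 + 880·25.06 + 380·111.68 + 1120·88.66 + 240·68.25)/3100 = 68.48129
V̂(x̄_st) = Σ W_h² s_h²/n_h, with W_h = N_h/N and N = 3100:
  stratum District I: (480/3100)²·16.45²/109 = 0.0595202
  stratum District II: (880/3100)²·11.27²/195 = 0.0524874
  stratum District III: (380/3100)²·42.89²/69 = 0.400596
  stratum District IV: (1120/3100)²·35.45²/89 = 1.84313
  stratum District V: (240/3100)²·27.40²/17 = 0.264698
V̂(x̄_st) = 2.62043
SE(x̄_st) = √2.62043 = 1.61877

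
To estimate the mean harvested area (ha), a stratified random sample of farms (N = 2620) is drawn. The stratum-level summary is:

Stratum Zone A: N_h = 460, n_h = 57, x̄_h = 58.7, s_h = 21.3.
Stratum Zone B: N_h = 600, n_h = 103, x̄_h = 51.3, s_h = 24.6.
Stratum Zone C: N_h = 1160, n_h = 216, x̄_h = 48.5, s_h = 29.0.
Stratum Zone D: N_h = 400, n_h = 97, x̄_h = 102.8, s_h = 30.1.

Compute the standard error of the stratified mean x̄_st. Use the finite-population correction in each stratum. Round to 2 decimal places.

SE(x̄_st) ≈ 1.12

V̂(x̄_st) = Σ W_h² (1 − n_h/N_h) s_h²/n_h, with W_h = N_h/N and N = 2620:
  stratum Zone A: (460/2620)²·(1 − 57/460)·21.3²/57 = 0.214954
  stratum Zone B: (600/2620)²·(1 − 103/600)·24.6²/103 = 0.255234
  stratum Zone C: (1160/2620)²·(1 − 216/1160)·29.0²/216 = 0.621112
  stratum Zone D: (400/2620)²·(1 − 97/400)·30.1²/97 = 0.164915
V̂(x̄_st) = 1.25621
SE(x̄_st) = √1.25621 = 1.12081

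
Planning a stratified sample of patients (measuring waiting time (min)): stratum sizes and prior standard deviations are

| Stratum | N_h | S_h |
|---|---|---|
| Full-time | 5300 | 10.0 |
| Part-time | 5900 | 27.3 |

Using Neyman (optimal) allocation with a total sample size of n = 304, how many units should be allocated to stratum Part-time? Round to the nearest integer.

Neyman allocation: n_h = n · N_h S_h / Σ N_i S_i, with n = 304.
  stratum Full-time: N_h·S_h = 5300·10.0 = 53000.00
  stratum Part-time: N_h·S_h = 5900·27.3 = 161070.00
Σ N_h S_h = 214070.00
n for stratum Part-time = 304·161070.00/214070.00 = 228.735 → 229

229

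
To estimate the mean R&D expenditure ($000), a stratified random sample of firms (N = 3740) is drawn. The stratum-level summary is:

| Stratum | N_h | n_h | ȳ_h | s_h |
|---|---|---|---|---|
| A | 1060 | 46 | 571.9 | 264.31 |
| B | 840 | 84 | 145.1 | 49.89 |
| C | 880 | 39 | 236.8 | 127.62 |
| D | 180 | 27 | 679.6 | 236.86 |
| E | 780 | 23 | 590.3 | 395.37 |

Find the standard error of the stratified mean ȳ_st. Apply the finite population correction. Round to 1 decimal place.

V̂(ȳ_st) = Σ W_h² (1 − n_h/N_h) s_h²/n_h, with W_h = N_h/N and N = 3740:
  stratum A: (1060/3740)²·(1 − 46/1060)·264.31²/46 = 116.7
  stratum B: (840/3740)²·(1 − 84/840)·49.89²/84 = 1.34526
  stratum C: (880/3740)²·(1 − 39/880)·127.62²/39 = 22.0957
  stratum D: (180/3740)²·(1 − 27/180)·236.86²/27 = 4.0911
  stratum E: (780/3740)²·(1 − 23/780)·395.37²/23 = 286.898
V̂(ȳ_st) = 431.129
SE(ȳ_st) = √431.129 = 20.7637

SE(ȳ_st) ≈ 20.8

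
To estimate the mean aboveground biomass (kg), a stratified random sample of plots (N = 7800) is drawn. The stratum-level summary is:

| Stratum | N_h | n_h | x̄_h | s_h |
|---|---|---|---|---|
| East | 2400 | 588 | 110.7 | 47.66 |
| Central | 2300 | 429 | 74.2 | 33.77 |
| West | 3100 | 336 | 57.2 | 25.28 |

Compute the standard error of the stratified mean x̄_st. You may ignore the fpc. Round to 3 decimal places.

V̂(x̄_st) = Σ W_h² s_h²/n_h, with W_h = N_h/N and N = 7800:
  stratum East: (2400/7800)²·47.66²/588 = 0.365733
  stratum Central: (2300/7800)²·33.77²/429 = 0.231138
  stratum West: (3100/7800)²·25.28²/336 = 0.300434
V̂(x̄_st) = 0.897305
SE(x̄_st) = √0.897305 = 0.947262

SE(x̄_st) ≈ 0.947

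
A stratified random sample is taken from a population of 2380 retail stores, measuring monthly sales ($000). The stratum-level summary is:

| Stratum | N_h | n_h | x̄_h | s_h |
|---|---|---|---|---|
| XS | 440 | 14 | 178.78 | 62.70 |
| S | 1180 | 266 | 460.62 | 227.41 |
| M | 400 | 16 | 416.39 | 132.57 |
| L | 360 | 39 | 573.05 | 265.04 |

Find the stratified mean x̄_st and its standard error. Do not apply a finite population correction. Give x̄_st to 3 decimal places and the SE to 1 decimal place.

x̄_st ≈ 418.088, SE ≈ 11.4

x̄_st = Σ W_h x̄_h = (440·178.78 + 1180·460.62 + 400·416.39 + 360·573.05)/2380 = 418.08773
V̂(x̄_st) = Σ W_h² s_h²/n_h, with W_h = N_h/N and N = 2380:
  stratum XS: (440/2380)²·62.70²/14 = 9.59751
  stratum S: (1180/2380)²·227.41²/266 = 47.7912
  stratum M: (400/2380)²·132.57²/16 = 31.0268
  stratum L: (360/2380)²·265.04²/39 = 41.2106
V̂(x̄_st) = 129.626
SE(x̄_st) = √129.626 = 11.3853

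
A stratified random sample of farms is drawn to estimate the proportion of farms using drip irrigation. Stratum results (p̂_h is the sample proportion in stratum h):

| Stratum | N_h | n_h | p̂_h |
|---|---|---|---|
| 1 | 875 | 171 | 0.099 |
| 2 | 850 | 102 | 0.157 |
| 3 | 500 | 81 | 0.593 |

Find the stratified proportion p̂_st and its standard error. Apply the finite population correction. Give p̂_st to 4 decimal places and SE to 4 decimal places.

N = 2225; stratum weights W_h = N_h/N.
p̂_st = Σ W_h p̂_h = (875·0.099 + 850·0.157 + 500·0.593)/2225 = 0.23217
V̂(p̂_st) = Σ W_h² (1 − n_h/N_h) p̂_h(1−p̂_h)/(n_h−1):
  stratum 1: (875/2225)²·(1 − 171/875)·0.099·0.901/170 = 6.52878e-05
  stratum 2: (850/2225)²·(1 − 102/850)·0.157·0.843/101 = 0.000168293
  stratum 3: (500/2225)²·(1 − 81/500)·0.593·0.407/80 = 0.000127668
V̂(p̂_st) = 0.000361249; SE = √V̂ = 0.0190066

p̂_st ≈ 0.2322, SE ≈ 0.0190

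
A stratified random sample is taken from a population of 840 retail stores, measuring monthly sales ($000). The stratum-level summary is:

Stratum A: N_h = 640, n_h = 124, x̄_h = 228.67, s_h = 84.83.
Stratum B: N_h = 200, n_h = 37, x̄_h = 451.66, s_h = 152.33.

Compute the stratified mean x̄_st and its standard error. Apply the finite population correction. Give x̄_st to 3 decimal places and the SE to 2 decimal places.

x̄_st ≈ 281.763, SE ≈ 7.49

x̄_st = Σ W_h x̄_h = (640·228.67 + 200·451.66)/840 = 281.76286
V̂(x̄_st) = Σ W_h² (1 − n_h/N_h) s_h²/n_h, with W_h = N_h/N and N = 840:
  stratum A: (640/840)²·(1 − 124/640)·84.83²/124 = 27.1612
  stratum B: (200/840)²·(1 − 37/200)·152.33²/37 = 28.9753
V̂(x̄_st) = 56.1365
SE(x̄_st) = √56.1365 = 7.49243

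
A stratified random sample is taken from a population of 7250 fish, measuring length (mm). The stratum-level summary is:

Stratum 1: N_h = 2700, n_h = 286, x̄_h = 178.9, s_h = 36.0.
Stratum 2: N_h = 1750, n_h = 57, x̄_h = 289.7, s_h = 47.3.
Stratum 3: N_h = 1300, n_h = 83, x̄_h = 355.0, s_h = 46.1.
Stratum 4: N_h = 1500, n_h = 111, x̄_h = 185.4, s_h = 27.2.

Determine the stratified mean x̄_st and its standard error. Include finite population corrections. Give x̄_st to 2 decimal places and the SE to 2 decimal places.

x̄_st ≈ 238.57, SE ≈ 1.95

x̄_st = Σ W_h x̄_h = (2700·178.9 + 1750·289.7 + 1300·355.0 + 1500·185.4)/7250 = 238.56621
V̂(x̄_st) = Σ W_h² (1 − n_h/N_h) s_h²/n_h, with W_h = N_h/N and N = 7250:
  stratum 1: (2700/7250)²·(1 − 286/2700)·36.0²/286 = 0.561906
  stratum 2: (1750/7250)²·(1 − 57/1750)·47.3²/57 = 2.21241
  stratum 3: (1300/7250)²·(1 − 83/1300)·46.1²/83 = 0.770693
  stratum 4: (1500/7250)²·(1 − 111/1500)·27.2²/111 = 0.2642
V̂(x̄_st) = 3.80921
SE(x̄_st) = √3.80921 = 1.95172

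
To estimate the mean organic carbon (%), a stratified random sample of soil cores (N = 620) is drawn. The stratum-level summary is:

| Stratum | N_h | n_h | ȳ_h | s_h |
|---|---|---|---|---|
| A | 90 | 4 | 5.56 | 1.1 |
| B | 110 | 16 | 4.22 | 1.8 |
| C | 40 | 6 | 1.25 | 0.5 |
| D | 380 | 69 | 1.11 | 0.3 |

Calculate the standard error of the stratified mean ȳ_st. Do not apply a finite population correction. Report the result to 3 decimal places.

V̂(ȳ_st) = Σ W_h² s_h²/n_h, with W_h = N_h/N and N = 620:
  stratum A: (90/620)²·1.1²/4 = 0.00637422
  stratum B: (110/620)²·1.8²/16 = 0.00637422
  stratum C: (40/620)²·0.5²/6 = 0.00017343
  stratum D: (380/620)²·0.3²/69 = 0.000489979
V̂(ȳ_st) = 0.0134118
SE(ȳ_st) = √0.0134118 = 0.11581

SE(ȳ_st) ≈ 0.116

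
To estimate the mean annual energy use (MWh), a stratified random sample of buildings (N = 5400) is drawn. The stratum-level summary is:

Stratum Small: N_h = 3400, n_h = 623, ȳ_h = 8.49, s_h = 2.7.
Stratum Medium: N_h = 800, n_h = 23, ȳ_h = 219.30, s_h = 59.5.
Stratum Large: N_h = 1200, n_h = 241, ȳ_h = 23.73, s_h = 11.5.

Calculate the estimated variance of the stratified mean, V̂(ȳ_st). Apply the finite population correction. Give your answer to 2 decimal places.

V̂(ȳ_st) = Σ W_h² (1 − n_h/N_h) s_h²/n_h, with W_h = N_h/N and N = 5400:
  stratum Small: (3400/5400)²·(1 − 623/3400)·2.7²/623 = 0.00378884
  stratum Medium: (800/5400)²·(1 − 23/800)·59.5²/23 = 3.28118
  stratum Large: (1200/5400)²·(1 − 241/1200)·11.5²/241 = 0.0216566
V̂(ȳ_st) = 3.30662

V̂(ȳ_st) ≈ 3.31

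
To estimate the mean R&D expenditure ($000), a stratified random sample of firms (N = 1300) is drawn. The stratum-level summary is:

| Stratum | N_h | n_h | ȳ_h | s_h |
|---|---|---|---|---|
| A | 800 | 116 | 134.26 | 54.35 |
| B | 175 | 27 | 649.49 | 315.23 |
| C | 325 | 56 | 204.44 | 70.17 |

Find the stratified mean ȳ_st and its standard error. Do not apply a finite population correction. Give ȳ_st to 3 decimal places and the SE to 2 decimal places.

ȳ_st = Σ W_h ȳ_h = (800·134.26 + 175·649.49 + 325·204.44)/1300 = 221.16288
V̂(ȳ_st) = Σ W_h² s_h²/n_h, with W_h = N_h/N and N = 1300:
  stratum A: (800/1300)²·54.35²/116 = 9.64349
  stratum B: (175/1300)²·315.23²/27 = 66.6931
  stratum C: (325/1300)²·70.17²/56 = 5.49534
V̂(ȳ_st) = 81.8319
SE(ȳ_st) = √81.8319 = 9.0461

ȳ_st ≈ 221.163, SE ≈ 9.05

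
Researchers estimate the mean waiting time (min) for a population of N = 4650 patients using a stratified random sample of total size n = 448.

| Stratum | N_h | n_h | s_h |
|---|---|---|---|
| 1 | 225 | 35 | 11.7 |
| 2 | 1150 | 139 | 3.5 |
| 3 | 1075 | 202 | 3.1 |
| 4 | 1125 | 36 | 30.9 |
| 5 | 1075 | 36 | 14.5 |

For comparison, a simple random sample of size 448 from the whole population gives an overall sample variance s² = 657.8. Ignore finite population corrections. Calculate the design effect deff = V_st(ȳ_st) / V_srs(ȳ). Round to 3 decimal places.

deff ≈ 1.282

V̂(ȳ_st) = Σ W_h² s_h²/n_h, with W_h = N_h/N and N = 4650:
  stratum 1: (225/4650)²·11.7²/35 = 0.0091572
  stratum 2: (1150/4650)²·3.5²/139 = 0.00539028
  stratum 3: (1075/4650)²·3.1²/202 = 0.00254263
  stratum 4: (1125/4650)²·30.9²/36 = 1.55244
  stratum 5: (1075/4650)²·14.5²/36 = 0.312136
V_st = 1.88166
V_srs = s²/n = 657.8/448 = 1.4683
deff = V_st / V_srs = 1.88166/1.4683 = 1.2815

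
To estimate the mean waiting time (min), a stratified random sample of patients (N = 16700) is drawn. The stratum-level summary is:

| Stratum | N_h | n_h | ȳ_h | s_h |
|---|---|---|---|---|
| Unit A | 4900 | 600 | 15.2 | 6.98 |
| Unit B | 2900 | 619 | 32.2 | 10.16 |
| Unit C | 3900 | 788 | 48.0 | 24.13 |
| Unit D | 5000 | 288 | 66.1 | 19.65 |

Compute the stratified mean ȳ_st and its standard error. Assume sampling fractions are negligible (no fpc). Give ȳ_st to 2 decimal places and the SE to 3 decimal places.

ȳ_st = Σ W_h ȳ_h = (4900·15.2 + 2900·32.2 + 3900·48.0 + 5000·66.1)/16700 = 41.05150
V̂(ȳ_st) = Σ W_h² s_h²/n_h, with W_h = N_h/N and N = 16700:
  stratum Unit A: (4900/16700)²·6.98²/600 = 0.00699067
  stratum Unit B: (2900/16700)²·10.16²/619 = 0.00502875
  stratum Unit C: (3900/16700)²·24.13²/788 = 0.0402981
  stratum Unit D: (5000/16700)²·19.65²/288 = 0.120182
V̂(ȳ_st) = 0.1725
SE(ȳ_st) = √0.1725 = 0.415331

ȳ_st ≈ 41.05, SE ≈ 0.415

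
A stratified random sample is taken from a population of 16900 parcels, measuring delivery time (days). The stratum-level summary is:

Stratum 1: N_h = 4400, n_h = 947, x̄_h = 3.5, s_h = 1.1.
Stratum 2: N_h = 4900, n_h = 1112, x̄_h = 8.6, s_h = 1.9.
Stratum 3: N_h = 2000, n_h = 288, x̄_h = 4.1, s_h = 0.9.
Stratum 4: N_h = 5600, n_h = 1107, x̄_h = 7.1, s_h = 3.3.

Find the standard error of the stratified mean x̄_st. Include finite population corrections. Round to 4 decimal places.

V̂(x̄_st) = Σ W_h² (1 − n_h/N_h) s_h²/n_h, with W_h = N_h/N and N = 16900:
  stratum 1: (4400/16900)²·(1 − 947/4400)·1.1²/947 = 6.79691e-05
  stratum 2: (4900/16900)²·(1 − 1112/4900)·1.9²/1112 = 0.000210977
  stratum 3: (2000/16900)²·(1 − 288/2000)·0.9²/288 = 3.37173e-05
  stratum 4: (5600/16900)²·(1 − 1107/5600)·3.3²/1107 = 0.000866625
V̂(x̄_st) = 0.00117929
SE(x̄_st) = √0.00117929 = 0.0343408

SE(x̄_st) ≈ 0.0343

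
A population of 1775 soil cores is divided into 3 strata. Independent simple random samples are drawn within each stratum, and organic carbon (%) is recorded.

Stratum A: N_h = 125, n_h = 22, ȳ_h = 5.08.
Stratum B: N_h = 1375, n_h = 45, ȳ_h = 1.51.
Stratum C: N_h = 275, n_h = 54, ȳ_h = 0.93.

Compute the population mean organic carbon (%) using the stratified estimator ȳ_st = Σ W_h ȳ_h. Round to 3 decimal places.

N = Σ N_h = 1775. Stratum weights W_h = N_h/N.
ȳ_st = (125·5.08 + 1375·1.51 + 275·0.93) / 1775 = 1.67155

ȳ_st ≈ 1.672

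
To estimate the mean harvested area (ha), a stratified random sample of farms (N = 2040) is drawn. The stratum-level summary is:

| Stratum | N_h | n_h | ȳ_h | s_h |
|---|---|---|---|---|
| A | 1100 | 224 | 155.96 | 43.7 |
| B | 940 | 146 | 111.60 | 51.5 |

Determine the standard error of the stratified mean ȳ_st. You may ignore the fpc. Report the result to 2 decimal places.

V̂(ȳ_st) = Σ W_h² s_h²/n_h, with W_h = N_h/N and N = 2040:
  stratum A: (1100/2040)²·43.7²/224 = 2.47879
  stratum B: (940/2040)²·51.5²/146 = 3.85707
V̂(ȳ_st) = 6.33586
SE(ȳ_st) = √6.33586 = 2.51711

SE(ȳ_st) ≈ 2.52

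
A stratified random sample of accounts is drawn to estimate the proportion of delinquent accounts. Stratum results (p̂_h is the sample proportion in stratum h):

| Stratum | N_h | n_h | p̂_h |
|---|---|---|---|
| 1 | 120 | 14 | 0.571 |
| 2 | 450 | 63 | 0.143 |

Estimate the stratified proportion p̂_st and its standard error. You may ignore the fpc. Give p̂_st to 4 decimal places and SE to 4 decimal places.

p̂_st ≈ 0.2331, SE ≈ 0.0455

N = 570; stratum weights W_h = N_h/N.
p̂_st = Σ W_h p̂_h = (120·0.571 + 450·0.143)/570 = 0.23311
V̂(p̂_st) = Σ W_h² p̂_h(1−p̂_h)/(n_h−1):
  stratum 1: (120/570)²·0.571·0.429/13 = 0.000835147
  stratum 2: (450/570)²·0.143·0.857/62 = 0.00123197
V̂(p̂_st) = 0.00206712; SE = √V̂ = 0.0454656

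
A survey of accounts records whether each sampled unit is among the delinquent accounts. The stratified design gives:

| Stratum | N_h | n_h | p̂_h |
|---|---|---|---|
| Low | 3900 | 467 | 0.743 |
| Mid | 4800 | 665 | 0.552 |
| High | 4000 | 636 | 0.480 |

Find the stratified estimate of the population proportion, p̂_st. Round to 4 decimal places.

p̂_st ≈ 0.5880

N = 12700; stratum weights W_h = N_h/N.
p̂_st = Σ W_h p̂_h = (3900·0.743 + 4800·0.552 + 4000·0.480)/12700 = 0.58798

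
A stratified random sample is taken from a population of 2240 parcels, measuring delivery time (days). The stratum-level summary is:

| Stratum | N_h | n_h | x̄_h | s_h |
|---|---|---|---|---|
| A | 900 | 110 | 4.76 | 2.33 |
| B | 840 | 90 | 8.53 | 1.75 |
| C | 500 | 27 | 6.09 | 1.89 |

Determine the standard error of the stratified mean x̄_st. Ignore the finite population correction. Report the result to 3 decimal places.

V̂(x̄_st) = Σ W_h² s_h²/n_h, with W_h = N_h/N and N = 2240:
  stratum A: (900/2240)²·2.33²/110 = 0.00796724
  stratum B: (840/2240)²·1.75²/90 = 0.00478516
  stratum C: (500/2240)²·1.89²/27 = 0.0065918
V̂(x̄_st) = 0.0193442
SE(x̄_st) = √0.0193442 = 0.139083

SE(x̄_st) ≈ 0.139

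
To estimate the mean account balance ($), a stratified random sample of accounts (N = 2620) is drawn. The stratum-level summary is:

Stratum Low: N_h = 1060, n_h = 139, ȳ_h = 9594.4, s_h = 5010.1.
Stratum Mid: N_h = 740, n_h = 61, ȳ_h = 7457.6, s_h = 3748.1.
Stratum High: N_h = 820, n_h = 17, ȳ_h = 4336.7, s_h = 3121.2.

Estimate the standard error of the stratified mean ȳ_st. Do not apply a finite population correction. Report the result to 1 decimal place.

V̂(ȳ_st) = Σ W_h² s_h²/n_h, with W_h = N_h/N and N = 2620:
  stratum Low: (1060/2620)²·5010.1²/139 = 29558.8
  stratum Mid: (740/2620)²·3748.1²/61 = 18371.9
  stratum High: (820/2620)²·3121.2²/17 = 56133.1
V̂(ȳ_st) = 104064
SE(ȳ_st) = √104064 = 322.589

SE(ȳ_st) ≈ 322.6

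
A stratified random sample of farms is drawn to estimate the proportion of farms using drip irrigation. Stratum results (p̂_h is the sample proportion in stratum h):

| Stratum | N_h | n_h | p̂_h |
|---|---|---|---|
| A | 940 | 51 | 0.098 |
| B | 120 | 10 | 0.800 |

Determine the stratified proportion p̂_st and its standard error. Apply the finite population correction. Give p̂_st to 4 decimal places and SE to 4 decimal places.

N = 1060; stratum weights W_h = N_h/N.
p̂_st = Σ W_h p̂_h = (940·0.098 + 120·0.800)/1060 = 0.17747
V̂(p̂_st) = Σ W_h² (1 − n_h/N_h) p̂_h(1−p̂_h)/(n_h−1):
  stratum A: (940/1060)²·(1 − 51/940)·0.098·0.902/50 = 0.00131486
  stratum B: (120/1060)²·(1 − 10/120)·0.800·0.200/9 = 0.000208852
V̂(p̂_st) = 0.00152372; SE = √V̂ = 0.0390348

p̂_st ≈ 0.1775, SE ≈ 0.0390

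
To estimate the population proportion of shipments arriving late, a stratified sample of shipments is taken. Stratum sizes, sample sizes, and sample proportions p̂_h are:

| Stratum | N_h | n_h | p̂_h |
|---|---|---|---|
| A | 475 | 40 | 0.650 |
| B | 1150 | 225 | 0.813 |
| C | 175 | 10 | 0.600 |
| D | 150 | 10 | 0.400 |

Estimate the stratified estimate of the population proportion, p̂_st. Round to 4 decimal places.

N = 1950; stratum weights W_h = N_h/N.
p̂_st = Σ W_h p̂_h = (475·0.650 + 1150·0.813 + 175·0.600 + 150·0.400)/1950 = 0.72241

p̂_st ≈ 0.7224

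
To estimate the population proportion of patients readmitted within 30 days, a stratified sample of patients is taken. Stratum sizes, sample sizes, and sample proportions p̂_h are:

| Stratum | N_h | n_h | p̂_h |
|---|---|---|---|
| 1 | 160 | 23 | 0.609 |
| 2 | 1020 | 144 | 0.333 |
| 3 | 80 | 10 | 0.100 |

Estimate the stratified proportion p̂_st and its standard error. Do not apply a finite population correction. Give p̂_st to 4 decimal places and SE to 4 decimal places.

p̂_st ≈ 0.3533, SE ≈ 0.0351

N = 1260; stratum weights W_h = N_h/N.
p̂_st = Σ W_h p̂_h = (160·0.609 + 1020·0.333 + 80·0.100)/1260 = 0.35325
V̂(p̂_st) = Σ W_h² p̂_h(1−p̂_h)/(n_h−1):
  stratum 1: (160/1260)²·0.609·0.391/22 = 0.00017453
  stratum 2: (1020/1260)²·0.333·0.667/143 = 0.00101787
  stratum 3: (80/1260)²·0.100·0.900/9 = 4.03124e-05
V̂(p̂_st) = 0.00123271; SE = √V̂ = 0.03511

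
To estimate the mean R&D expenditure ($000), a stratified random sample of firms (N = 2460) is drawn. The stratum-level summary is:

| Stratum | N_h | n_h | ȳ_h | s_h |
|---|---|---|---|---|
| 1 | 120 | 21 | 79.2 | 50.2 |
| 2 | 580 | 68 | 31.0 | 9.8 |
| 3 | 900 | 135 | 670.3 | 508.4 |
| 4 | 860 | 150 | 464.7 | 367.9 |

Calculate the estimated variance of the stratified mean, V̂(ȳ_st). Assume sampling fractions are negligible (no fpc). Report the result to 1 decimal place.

V̂(ȳ_st) = Σ W_h² s_h²/n_h, with W_h = N_h/N and N = 2460:
  stratum 1: (120/2460)²·50.2²/21 = 0.285549
  stratum 2: (580/2460)²·9.8²/68 = 0.0785107
  stratum 3: (900/2460)²·508.4²/135 = 256.267
  stratum 4: (860/2460)²·367.9²/150 = 110.28
V̂(ȳ_st) = 366.91

V̂(ȳ_st) ≈ 366.9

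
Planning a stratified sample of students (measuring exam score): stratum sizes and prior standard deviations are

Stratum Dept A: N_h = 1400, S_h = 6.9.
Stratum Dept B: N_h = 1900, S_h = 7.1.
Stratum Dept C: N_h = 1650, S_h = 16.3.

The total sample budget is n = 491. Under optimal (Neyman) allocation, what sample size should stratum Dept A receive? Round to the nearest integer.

Neyman allocation: n_h = n · N_h S_h / Σ N_i S_i, with n = 491.
  stratum Dept A: N_h·S_h = 1400·6.9 = 9660.00
  stratum Dept B: N_h·S_h = 1900·7.1 = 13490.00
  stratum Dept C: N_h·S_h = 1650·16.3 = 26895.00
Σ N_h S_h = 50045.00
n for stratum Dept A = 491·9660.00/50045.00 = 94.776 → 95

95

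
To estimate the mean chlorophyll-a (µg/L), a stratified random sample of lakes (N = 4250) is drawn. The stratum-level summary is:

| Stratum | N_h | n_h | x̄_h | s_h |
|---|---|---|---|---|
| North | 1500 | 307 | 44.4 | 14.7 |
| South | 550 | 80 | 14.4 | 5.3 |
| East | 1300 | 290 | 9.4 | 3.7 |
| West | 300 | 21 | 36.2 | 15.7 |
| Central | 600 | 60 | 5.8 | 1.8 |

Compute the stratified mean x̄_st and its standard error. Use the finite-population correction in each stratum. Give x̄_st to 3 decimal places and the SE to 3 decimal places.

x̄_st = Σ W_h x̄_h = (1500·44.4 + 550·14.4 + 1300·9.4 + 300·36.2 + 600·5.8)/4250 = 23.78353
V̂(x̄_st) = Σ W_h² (1 − n_h/N_h) s_h²/n_h, with W_h = N_h/N and N = 4250:
  stratum North: (1500/4250)²·(1 − 307/1500)·14.7²/307 = 0.0697349
  stratum South: (550/4250)²·(1 − 80/550)·5.3²/80 = 0.0050251
  stratum East: (1300/4250)²·(1 − 290/1300)·3.7²/290 = 0.00343157
  stratum West: (300/4250)²·(1 − 21/300)·15.7²/21 = 0.0543911
  stratum Central: (600/4250)²·(1 − 60/600)·1.8²/60 = 0.000968637
V̂(x̄_st) = 0.133551
SE(x̄_st) = √0.133551 = 0.365447

x̄_st ≈ 23.784, SE ≈ 0.365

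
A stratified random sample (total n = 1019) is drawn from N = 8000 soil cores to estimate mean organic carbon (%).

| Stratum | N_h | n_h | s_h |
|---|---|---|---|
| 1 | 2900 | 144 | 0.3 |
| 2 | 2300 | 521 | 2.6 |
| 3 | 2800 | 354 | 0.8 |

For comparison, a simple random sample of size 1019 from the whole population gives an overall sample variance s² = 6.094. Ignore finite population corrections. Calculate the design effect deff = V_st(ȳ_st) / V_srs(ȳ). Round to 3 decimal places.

V̂(ȳ_st) = Σ W_h² s_h²/n_h, with W_h = N_h/N and N = 8000:
  stratum 1: (2900/8000)²·0.3²/144 = 8.21289e-05
  stratum 2: (2300/8000)²·2.6²/521 = 0.00107247
  stratum 3: (2800/8000)²·0.8²/354 = 0.000221469
V_st = 0.00137607
V_srs = s²/n = 6.094/1019 = 0.00598037
deff = V_st / V_srs = 0.00137607/0.00598037 = 0.2301

deff ≈ 0.230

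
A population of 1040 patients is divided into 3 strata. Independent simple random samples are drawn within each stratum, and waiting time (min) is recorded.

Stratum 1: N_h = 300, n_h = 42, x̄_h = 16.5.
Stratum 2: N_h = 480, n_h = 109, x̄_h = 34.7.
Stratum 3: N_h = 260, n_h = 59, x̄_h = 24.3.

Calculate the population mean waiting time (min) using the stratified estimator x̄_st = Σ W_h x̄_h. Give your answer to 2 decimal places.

N = Σ N_h = 1040. Stratum weights W_h = N_h/N.
x̄_st = (300·16.5 + 480·34.7 + 260·24.3) / 1040 = 26.8500

x̄_st ≈ 26.85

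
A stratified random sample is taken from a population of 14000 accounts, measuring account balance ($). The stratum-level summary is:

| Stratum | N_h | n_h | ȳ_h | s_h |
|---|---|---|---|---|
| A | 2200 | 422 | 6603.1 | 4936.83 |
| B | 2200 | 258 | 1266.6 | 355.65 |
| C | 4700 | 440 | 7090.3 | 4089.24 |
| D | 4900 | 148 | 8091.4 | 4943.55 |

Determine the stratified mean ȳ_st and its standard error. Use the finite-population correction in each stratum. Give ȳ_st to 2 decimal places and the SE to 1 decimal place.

ȳ_st ≈ 6448.97, SE ≈ 157.0

ȳ_st = Σ W_h ȳ_h = (2200·6603.1 + 2200·1266.6 + 4700·7090.3 + 4900·8091.4)/14000 = 6448.97214
V̂(ȳ_st) = Σ W_h² (1 − n_h/N_h) s_h²/n_h, with W_h = N_h/N and N = 14000:
  stratum A: (2200/14000)²·(1 − 422/2200)·4936.83²/422 = 1152.61
  stratum B: (2200/14000)²·(1 − 258/2200)·355.65²/258 = 10.6867
  stratum C: (4700/14000)²·(1 − 440/4700)·4089.24²/440 = 3882.25
  stratum D: (4900/14000)²·(1 − 148/4900)·4943.55²/148 = 19617
V̂(ȳ_st) = 24662.5
SE(ȳ_st) = √24662.5 = 157.043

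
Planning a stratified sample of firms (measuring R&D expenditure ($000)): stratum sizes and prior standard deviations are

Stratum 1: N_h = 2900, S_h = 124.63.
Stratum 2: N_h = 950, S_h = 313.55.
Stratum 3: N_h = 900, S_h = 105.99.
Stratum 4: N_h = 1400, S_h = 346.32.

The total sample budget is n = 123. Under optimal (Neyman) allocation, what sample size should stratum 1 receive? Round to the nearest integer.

Neyman allocation: n_h = n · N_h S_h / Σ N_i S_i, with n = 123.
  stratum 1: N_h·S_h = 2900·124.63 = 361427.00
  stratum 2: N_h·S_h = 950·313.55 = 297872.50
  stratum 3: N_h·S_h = 900·105.99 = 95391.00
  stratum 4: N_h·S_h = 1400·346.32 = 484848.00
Σ N_h S_h = 1239538.50
n for stratum 1 = 123·361427.00/1239538.50 = 35.865 → 36

36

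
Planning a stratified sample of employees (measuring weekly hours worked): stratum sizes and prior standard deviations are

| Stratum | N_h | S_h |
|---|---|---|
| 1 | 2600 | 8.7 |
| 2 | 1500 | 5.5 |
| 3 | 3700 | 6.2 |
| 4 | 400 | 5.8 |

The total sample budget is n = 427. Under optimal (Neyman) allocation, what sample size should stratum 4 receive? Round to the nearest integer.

Neyman allocation: n_h = n · N_h S_h / Σ N_i S_i, with n = 427.
  stratum 1: N_h·S_h = 2600·8.7 = 22620.00
  stratum 2: N_h·S_h = 1500·5.5 = 8250.00
  stratum 3: N_h·S_h = 3700·6.2 = 22940.00
  stratum 4: N_h·S_h = 400·5.8 = 2320.00
Σ N_h S_h = 56130.00
n for stratum 4 = 427·2320.00/56130.00 = 17.649 → 18

18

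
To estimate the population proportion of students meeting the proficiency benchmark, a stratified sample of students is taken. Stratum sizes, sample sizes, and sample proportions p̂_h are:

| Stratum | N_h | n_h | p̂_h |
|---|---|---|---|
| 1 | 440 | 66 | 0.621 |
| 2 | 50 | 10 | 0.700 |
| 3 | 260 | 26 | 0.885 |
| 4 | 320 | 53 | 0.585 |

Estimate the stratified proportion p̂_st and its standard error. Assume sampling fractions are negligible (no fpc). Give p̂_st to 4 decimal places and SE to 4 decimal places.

p̂_st ≈ 0.6781, SE ≈ 0.0363

N = 1070; stratum weights W_h = N_h/N.
p̂_st = Σ W_h p̂_h = (440·0.621 + 50·0.700 + 260·0.885 + 320·0.585)/1070 = 0.67807
V̂(p̂_st) = Σ W_h² p̂_h(1−p̂_h)/(n_h−1):
  stratum 1: (440/1070)²·0.621·0.379/65 = 0.000612287
  stratum 2: (50/1070)²·0.700·0.300/9 = 5.09506e-05
  stratum 3: (260/1070)²·0.885·0.115/25 = 0.00024037
  stratum 4: (320/1070)²·0.585·0.415/52 = 0.000417574
V̂(p̂_st) = 0.00132118; SE = √V̂ = 0.0363481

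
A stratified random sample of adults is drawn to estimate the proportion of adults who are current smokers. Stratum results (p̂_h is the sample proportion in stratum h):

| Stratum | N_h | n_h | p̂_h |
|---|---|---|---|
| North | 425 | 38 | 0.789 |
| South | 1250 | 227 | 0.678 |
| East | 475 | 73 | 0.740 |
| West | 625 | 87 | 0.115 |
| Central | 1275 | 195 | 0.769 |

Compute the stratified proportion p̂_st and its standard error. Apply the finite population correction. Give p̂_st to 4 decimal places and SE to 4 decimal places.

N = 4050; stratum weights W_h = N_h/N.
p̂_st = Σ W_h p̂_h = (425·0.789 + 1250·0.678 + 475·0.740 + 625·0.115 + 1275·0.769)/4050 = 0.63869
V̂(p̂_st) = Σ W_h² (1 − n_h/N_h) p̂_h(1−p̂_h)/(n_h−1):
  stratum North: (425/4050)²·(1 − 38/425)·0.789·0.211/37 = 4.51178e-05
  stratum South: (1250/4050)²·(1 − 227/1250)·0.678·0.322/226 = 7.531e-05
  stratum East: (475/4050)²·(1 − 73/475)·0.740·0.260/72 = 3.11087e-05
  stratum West: (625/4050)²·(1 − 87/625)·0.115·0.885/86 = 2.42602e-05
  stratum Central: (1275/4050)²·(1 − 195/1275)·0.769·0.231/194 = 7.68706e-05
V̂(p̂_st) = 0.000252667; SE = √V̂ = 0.0158955

p̂_st ≈ 0.6387, SE ≈ 0.0159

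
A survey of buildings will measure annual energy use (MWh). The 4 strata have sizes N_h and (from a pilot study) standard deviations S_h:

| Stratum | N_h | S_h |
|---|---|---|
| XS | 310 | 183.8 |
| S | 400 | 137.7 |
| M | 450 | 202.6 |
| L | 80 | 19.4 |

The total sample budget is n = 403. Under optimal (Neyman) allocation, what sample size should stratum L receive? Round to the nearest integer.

3

Neyman allocation: n_h = n · N_h S_h / Σ N_i S_i, with n = 403.
  stratum XS: N_h·S_h = 310·183.8 = 56978.00
  stratum S: N_h·S_h = 400·137.7 = 55080.00
  stratum M: N_h·S_h = 450·202.6 = 91170.00
  stratum L: N_h·S_h = 80·19.4 = 1552.00
Σ N_h S_h = 204780.00
n for stratum L = 403·1552.00/204780.00 = 3.054 → 3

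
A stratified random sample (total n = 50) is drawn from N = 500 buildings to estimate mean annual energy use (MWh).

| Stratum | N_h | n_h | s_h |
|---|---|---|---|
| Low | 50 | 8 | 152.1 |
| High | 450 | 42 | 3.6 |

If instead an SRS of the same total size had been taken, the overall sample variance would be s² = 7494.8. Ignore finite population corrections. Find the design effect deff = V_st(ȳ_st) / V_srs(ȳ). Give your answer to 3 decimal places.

V̂(ȳ_st) = Σ W_h² s_h²/n_h, with W_h = N_h/N and N = 500:
  stratum Low: (50/500)²·152.1²/8 = 28.918
  stratum High: (450/500)²·3.6²/42 = 0.249943
V_st = 29.168
V_srs = s²/n = 7494.8/50 = 149.896
deff = V_st / V_srs = 29.168/149.896 = 0.1946

deff ≈ 0.195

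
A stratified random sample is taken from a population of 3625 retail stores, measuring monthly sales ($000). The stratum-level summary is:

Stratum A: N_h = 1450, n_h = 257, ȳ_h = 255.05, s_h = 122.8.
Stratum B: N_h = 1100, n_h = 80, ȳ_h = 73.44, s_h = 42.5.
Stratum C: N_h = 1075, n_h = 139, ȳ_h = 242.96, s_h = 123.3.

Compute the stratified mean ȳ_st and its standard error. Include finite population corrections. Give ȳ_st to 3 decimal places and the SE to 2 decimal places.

ȳ_st = Σ W_h ȳ_h = (1450·255.05 + 1100·73.44 + 1075·242.96)/3625 = 196.35545
V̂(ȳ_st) = Σ W_h² (1 − n_h/N_h) s_h²/n_h, with W_h = N_h/N and N = 3625:
  stratum A: (1450/3625)²·(1 − 257/1450)·122.8²/257 = 7.72424
  stratum B: (1100/3625)²·(1 − 80/1100)·42.5²/80 = 1.92781
  stratum C: (1075/3625)²·(1 − 139/1075)·123.3²/139 = 8.3749
V̂(ȳ_st) = 18.027
SE(ȳ_st) = √18.027 = 4.24582

ȳ_st ≈ 196.355, SE ≈ 4.25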